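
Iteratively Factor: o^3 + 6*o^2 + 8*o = (o + 4)*(o^2 + 2*o) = (o + 2)*(o + 4)*(o)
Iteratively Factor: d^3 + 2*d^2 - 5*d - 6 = (d + 3)*(d^2 - d - 2) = (d + 1)*(d + 3)*(d - 2)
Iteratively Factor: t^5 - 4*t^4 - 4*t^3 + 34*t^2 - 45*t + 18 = (t + 3)*(t^4 - 7*t^3 + 17*t^2 - 17*t + 6) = (t - 1)*(t + 3)*(t^3 - 6*t^2 + 11*t - 6) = (t - 2)*(t - 1)*(t + 3)*(t^2 - 4*t + 3) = (t - 2)*(t - 1)^2*(t + 3)*(t - 3)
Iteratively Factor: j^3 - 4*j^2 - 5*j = (j + 1)*(j^2 - 5*j) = (j - 5)*(j + 1)*(j)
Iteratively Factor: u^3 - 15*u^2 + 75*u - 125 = (u - 5)*(u^2 - 10*u + 25) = (u - 5)^2*(u - 5)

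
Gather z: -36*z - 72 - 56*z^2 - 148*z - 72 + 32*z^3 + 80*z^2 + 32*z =32*z^3 + 24*z^2 - 152*z - 144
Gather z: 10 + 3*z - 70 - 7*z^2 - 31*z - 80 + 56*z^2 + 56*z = 49*z^2 + 28*z - 140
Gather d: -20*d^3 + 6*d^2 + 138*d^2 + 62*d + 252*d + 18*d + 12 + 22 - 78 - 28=-20*d^3 + 144*d^2 + 332*d - 72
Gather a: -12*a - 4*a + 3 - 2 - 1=-16*a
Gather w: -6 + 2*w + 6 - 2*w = 0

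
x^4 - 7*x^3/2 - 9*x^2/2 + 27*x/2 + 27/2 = (x - 3)^2*(x + 1)*(x + 3/2)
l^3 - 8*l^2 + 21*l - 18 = (l - 3)^2*(l - 2)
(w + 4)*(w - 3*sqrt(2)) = w^2 - 3*sqrt(2)*w + 4*w - 12*sqrt(2)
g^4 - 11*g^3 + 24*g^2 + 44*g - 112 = (g - 7)*(g - 4)*(g - 2)*(g + 2)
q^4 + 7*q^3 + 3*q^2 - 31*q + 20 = (q - 1)^2*(q + 4)*(q + 5)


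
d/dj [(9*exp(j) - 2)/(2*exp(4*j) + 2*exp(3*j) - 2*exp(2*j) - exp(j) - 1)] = (-54*exp(4*j) - 20*exp(3*j) + 30*exp(2*j) - 8*exp(j) - 11)*exp(j)/(4*exp(8*j) + 8*exp(7*j) - 4*exp(6*j) - 12*exp(5*j) - 4*exp(4*j) + 5*exp(2*j) + 2*exp(j) + 1)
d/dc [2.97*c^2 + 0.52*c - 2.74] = 5.94*c + 0.52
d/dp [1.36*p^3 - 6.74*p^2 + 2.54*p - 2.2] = 4.08*p^2 - 13.48*p + 2.54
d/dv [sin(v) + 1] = cos(v)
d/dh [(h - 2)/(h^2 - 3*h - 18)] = (h^2 - 3*h - (h - 2)*(2*h - 3) - 18)/(-h^2 + 3*h + 18)^2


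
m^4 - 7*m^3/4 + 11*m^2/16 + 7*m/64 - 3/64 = (m - 1)*(m - 3/4)*(m - 1/4)*(m + 1/4)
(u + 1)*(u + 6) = u^2 + 7*u + 6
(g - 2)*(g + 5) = g^2 + 3*g - 10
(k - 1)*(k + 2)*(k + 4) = k^3 + 5*k^2 + 2*k - 8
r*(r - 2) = r^2 - 2*r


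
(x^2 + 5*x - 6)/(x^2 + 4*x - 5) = (x + 6)/(x + 5)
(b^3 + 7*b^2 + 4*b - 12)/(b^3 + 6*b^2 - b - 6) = (b + 2)/(b + 1)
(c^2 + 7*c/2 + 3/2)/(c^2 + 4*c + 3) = (c + 1/2)/(c + 1)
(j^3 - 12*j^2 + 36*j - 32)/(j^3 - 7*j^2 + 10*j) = (j^2 - 10*j + 16)/(j*(j - 5))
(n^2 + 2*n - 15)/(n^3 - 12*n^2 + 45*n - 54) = (n + 5)/(n^2 - 9*n + 18)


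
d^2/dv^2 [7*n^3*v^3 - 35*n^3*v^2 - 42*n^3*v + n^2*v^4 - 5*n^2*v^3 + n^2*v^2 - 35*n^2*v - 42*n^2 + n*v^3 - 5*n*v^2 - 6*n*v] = 2*n*(21*n^2*v - 35*n^2 + 6*n*v^2 - 15*n*v + n + 3*v - 5)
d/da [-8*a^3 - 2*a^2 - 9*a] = -24*a^2 - 4*a - 9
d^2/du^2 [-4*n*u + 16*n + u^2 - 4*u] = 2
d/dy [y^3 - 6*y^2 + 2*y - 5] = 3*y^2 - 12*y + 2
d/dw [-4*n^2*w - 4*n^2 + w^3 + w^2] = -4*n^2 + 3*w^2 + 2*w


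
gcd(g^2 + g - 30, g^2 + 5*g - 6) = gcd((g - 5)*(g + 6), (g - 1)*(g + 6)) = g + 6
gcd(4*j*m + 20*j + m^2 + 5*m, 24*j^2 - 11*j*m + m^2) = 1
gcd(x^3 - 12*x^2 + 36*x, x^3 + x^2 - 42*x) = x^2 - 6*x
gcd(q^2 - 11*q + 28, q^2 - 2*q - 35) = q - 7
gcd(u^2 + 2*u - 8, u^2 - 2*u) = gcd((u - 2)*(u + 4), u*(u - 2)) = u - 2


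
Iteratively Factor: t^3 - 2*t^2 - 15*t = (t - 5)*(t^2 + 3*t) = (t - 5)*(t + 3)*(t)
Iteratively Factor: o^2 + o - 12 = (o - 3)*(o + 4)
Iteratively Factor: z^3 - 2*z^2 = (z - 2)*(z^2) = z*(z - 2)*(z)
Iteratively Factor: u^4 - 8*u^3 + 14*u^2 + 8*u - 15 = (u - 1)*(u^3 - 7*u^2 + 7*u + 15) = (u - 5)*(u - 1)*(u^2 - 2*u - 3) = (u - 5)*(u - 3)*(u - 1)*(u + 1)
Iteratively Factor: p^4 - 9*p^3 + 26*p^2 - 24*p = (p - 4)*(p^3 - 5*p^2 + 6*p) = (p - 4)*(p - 3)*(p^2 - 2*p) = (p - 4)*(p - 3)*(p - 2)*(p)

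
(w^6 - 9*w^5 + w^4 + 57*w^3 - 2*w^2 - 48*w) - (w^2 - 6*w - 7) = w^6 - 9*w^5 + w^4 + 57*w^3 - 3*w^2 - 42*w + 7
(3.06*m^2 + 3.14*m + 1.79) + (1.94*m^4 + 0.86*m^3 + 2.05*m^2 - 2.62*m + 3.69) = 1.94*m^4 + 0.86*m^3 + 5.11*m^2 + 0.52*m + 5.48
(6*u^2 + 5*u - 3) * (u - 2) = 6*u^3 - 7*u^2 - 13*u + 6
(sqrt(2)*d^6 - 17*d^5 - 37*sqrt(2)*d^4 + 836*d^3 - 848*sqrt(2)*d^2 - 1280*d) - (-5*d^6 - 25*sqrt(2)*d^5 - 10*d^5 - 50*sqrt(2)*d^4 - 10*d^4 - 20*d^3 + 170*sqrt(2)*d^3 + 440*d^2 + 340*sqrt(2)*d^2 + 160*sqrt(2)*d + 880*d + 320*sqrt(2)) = sqrt(2)*d^6 + 5*d^6 - 7*d^5 + 25*sqrt(2)*d^5 + 10*d^4 + 13*sqrt(2)*d^4 - 170*sqrt(2)*d^3 + 856*d^3 - 1188*sqrt(2)*d^2 - 440*d^2 - 2160*d - 160*sqrt(2)*d - 320*sqrt(2)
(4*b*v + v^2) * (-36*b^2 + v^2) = -144*b^3*v - 36*b^2*v^2 + 4*b*v^3 + v^4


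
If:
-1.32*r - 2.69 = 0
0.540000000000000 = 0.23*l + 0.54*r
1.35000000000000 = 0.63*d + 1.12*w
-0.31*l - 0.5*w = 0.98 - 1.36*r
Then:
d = 23.34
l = 7.13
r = -2.04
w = -11.93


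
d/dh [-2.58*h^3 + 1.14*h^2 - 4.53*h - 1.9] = -7.74*h^2 + 2.28*h - 4.53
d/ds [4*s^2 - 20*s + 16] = 8*s - 20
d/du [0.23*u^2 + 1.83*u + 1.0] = 0.46*u + 1.83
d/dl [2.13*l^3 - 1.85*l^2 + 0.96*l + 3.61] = 6.39*l^2 - 3.7*l + 0.96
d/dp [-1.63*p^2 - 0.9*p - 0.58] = -3.26*p - 0.9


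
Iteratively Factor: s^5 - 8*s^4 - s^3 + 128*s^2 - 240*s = (s)*(s^4 - 8*s^3 - s^2 + 128*s - 240) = s*(s + 4)*(s^3 - 12*s^2 + 47*s - 60) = s*(s - 4)*(s + 4)*(s^2 - 8*s + 15) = s*(s - 5)*(s - 4)*(s + 4)*(s - 3)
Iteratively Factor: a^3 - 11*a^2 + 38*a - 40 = (a - 4)*(a^2 - 7*a + 10) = (a - 5)*(a - 4)*(a - 2)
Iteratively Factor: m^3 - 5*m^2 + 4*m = (m - 1)*(m^2 - 4*m) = (m - 4)*(m - 1)*(m)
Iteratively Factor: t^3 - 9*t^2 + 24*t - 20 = (t - 2)*(t^2 - 7*t + 10) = (t - 5)*(t - 2)*(t - 2)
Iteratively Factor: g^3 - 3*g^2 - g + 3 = (g - 3)*(g^2 - 1) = (g - 3)*(g - 1)*(g + 1)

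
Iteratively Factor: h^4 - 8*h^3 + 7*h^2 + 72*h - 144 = (h - 3)*(h^3 - 5*h^2 - 8*h + 48) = (h - 3)*(h + 3)*(h^2 - 8*h + 16) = (h - 4)*(h - 3)*(h + 3)*(h - 4)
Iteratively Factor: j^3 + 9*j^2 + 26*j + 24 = (j + 4)*(j^2 + 5*j + 6) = (j + 3)*(j + 4)*(j + 2)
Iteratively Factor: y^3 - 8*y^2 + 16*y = (y - 4)*(y^2 - 4*y) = y*(y - 4)*(y - 4)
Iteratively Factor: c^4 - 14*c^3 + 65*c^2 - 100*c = (c)*(c^3 - 14*c^2 + 65*c - 100) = c*(c - 5)*(c^2 - 9*c + 20) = c*(c - 5)*(c - 4)*(c - 5)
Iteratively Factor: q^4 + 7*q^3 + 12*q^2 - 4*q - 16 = (q + 2)*(q^3 + 5*q^2 + 2*q - 8) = (q - 1)*(q + 2)*(q^2 + 6*q + 8) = (q - 1)*(q + 2)^2*(q + 4)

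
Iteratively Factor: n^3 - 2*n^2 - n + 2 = (n - 2)*(n^2 - 1) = (n - 2)*(n - 1)*(n + 1)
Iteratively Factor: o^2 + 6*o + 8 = (o + 2)*(o + 4)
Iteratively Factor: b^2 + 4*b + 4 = (b + 2)*(b + 2)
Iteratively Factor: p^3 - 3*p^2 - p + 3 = (p - 3)*(p^2 - 1) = (p - 3)*(p + 1)*(p - 1)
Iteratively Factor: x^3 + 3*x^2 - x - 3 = (x + 3)*(x^2 - 1) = (x - 1)*(x + 3)*(x + 1)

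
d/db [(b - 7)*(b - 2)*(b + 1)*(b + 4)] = 4*b^3 - 12*b^2 - 54*b + 34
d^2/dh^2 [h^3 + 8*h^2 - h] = 6*h + 16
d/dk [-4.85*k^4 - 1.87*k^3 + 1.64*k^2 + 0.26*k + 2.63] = -19.4*k^3 - 5.61*k^2 + 3.28*k + 0.26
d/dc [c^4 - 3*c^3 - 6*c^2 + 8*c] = 4*c^3 - 9*c^2 - 12*c + 8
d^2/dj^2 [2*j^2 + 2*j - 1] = 4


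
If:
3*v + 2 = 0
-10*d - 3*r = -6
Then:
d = 3/5 - 3*r/10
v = -2/3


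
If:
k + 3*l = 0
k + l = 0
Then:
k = 0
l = 0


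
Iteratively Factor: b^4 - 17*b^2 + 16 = (b - 4)*(b^3 + 4*b^2 - b - 4) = (b - 4)*(b + 4)*(b^2 - 1) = (b - 4)*(b + 1)*(b + 4)*(b - 1)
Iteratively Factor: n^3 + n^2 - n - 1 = (n + 1)*(n^2 - 1) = (n - 1)*(n + 1)*(n + 1)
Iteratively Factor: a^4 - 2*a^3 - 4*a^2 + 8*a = (a - 2)*(a^3 - 4*a) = a*(a - 2)*(a^2 - 4) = a*(a - 2)*(a + 2)*(a - 2)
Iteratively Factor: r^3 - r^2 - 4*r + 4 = (r - 1)*(r^2 - 4) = (r - 1)*(r + 2)*(r - 2)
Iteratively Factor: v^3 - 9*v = (v + 3)*(v^2 - 3*v) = v*(v + 3)*(v - 3)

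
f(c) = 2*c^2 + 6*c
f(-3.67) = 4.92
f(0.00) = 0.00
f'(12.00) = 54.00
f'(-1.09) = 1.64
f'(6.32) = 31.28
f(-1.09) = -4.16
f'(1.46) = 11.84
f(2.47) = 27.02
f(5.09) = 82.36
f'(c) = 4*c + 6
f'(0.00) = 6.00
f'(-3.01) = -6.04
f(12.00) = 360.00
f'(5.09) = 26.36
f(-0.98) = -3.96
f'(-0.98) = 2.08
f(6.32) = 117.80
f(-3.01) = 0.06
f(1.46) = 13.02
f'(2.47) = 15.88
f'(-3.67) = -8.68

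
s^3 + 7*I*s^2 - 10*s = s*(s + 2*I)*(s + 5*I)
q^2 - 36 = (q - 6)*(q + 6)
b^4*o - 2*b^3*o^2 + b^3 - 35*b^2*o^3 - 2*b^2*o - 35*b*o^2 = b*(b - 7*o)*(b + 5*o)*(b*o + 1)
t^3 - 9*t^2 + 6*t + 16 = (t - 8)*(t - 2)*(t + 1)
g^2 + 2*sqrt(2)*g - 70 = (g - 5*sqrt(2))*(g + 7*sqrt(2))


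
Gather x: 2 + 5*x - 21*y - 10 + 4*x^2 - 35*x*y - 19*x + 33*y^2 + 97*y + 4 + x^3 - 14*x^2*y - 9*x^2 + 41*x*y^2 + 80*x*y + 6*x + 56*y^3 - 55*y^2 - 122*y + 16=x^3 + x^2*(-14*y - 5) + x*(41*y^2 + 45*y - 8) + 56*y^3 - 22*y^2 - 46*y + 12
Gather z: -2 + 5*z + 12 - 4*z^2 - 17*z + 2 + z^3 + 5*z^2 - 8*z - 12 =z^3 + z^2 - 20*z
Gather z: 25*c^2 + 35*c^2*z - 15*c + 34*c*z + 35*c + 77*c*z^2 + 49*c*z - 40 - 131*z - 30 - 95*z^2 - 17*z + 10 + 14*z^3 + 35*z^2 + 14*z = 25*c^2 + 20*c + 14*z^3 + z^2*(77*c - 60) + z*(35*c^2 + 83*c - 134) - 60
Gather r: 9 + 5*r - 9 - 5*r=0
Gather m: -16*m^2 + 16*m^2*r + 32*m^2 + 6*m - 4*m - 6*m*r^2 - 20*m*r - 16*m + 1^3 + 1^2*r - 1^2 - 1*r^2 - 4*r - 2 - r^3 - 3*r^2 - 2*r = m^2*(16*r + 16) + m*(-6*r^2 - 20*r - 14) - r^3 - 4*r^2 - 5*r - 2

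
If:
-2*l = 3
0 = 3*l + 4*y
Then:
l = -3/2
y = 9/8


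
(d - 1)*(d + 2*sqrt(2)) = d^2 - d + 2*sqrt(2)*d - 2*sqrt(2)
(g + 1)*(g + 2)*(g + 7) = g^3 + 10*g^2 + 23*g + 14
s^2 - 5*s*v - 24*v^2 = (s - 8*v)*(s + 3*v)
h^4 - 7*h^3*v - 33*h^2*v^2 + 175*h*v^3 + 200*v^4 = (h - 8*v)*(h - 5*v)*(h + v)*(h + 5*v)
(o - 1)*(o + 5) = o^2 + 4*o - 5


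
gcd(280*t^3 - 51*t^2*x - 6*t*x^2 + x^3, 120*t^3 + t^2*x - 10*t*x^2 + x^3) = 40*t^2 - 13*t*x + x^2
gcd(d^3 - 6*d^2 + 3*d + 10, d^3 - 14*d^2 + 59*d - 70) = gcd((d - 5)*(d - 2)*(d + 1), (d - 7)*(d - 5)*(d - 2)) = d^2 - 7*d + 10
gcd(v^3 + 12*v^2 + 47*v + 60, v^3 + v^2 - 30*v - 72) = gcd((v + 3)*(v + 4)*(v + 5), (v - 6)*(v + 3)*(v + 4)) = v^2 + 7*v + 12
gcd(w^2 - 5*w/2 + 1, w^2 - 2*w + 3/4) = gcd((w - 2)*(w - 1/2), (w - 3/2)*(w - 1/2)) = w - 1/2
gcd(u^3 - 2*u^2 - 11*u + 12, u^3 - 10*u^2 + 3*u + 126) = u + 3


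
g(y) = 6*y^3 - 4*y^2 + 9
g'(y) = 18*y^2 - 8*y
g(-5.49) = -1104.38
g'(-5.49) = 586.44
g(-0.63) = 5.91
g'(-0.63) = 12.18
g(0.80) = 9.51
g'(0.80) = 5.12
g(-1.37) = -13.94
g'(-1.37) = 44.74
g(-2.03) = -57.68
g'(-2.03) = 90.42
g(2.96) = 129.56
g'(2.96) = 134.03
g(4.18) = 377.32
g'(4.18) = 281.06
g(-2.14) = -68.12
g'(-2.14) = 99.55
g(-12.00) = -10935.00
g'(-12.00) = 2688.00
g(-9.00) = -4689.00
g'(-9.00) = 1530.00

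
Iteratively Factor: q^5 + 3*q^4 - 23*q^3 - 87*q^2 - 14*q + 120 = (q + 4)*(q^4 - q^3 - 19*q^2 - 11*q + 30) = (q - 1)*(q + 4)*(q^3 - 19*q - 30) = (q - 1)*(q + 2)*(q + 4)*(q^2 - 2*q - 15) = (q - 5)*(q - 1)*(q + 2)*(q + 4)*(q + 3)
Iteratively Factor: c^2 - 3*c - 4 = (c + 1)*(c - 4)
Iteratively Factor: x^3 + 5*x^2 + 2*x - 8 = (x + 2)*(x^2 + 3*x - 4) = (x + 2)*(x + 4)*(x - 1)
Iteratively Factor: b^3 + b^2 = (b)*(b^2 + b) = b^2*(b + 1)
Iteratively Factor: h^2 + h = (h + 1)*(h)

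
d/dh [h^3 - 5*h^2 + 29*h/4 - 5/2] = 3*h^2 - 10*h + 29/4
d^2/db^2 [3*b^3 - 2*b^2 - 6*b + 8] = 18*b - 4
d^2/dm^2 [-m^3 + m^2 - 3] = 2 - 6*m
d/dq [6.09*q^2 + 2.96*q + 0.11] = 12.18*q + 2.96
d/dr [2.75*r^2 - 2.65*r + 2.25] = 5.5*r - 2.65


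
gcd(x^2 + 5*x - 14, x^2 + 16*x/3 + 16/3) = 1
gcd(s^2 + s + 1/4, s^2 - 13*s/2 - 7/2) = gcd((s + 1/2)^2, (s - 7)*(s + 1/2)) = s + 1/2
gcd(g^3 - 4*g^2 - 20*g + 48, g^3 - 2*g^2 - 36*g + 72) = g^2 - 8*g + 12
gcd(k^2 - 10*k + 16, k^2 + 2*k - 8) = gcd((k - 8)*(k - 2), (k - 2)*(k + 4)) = k - 2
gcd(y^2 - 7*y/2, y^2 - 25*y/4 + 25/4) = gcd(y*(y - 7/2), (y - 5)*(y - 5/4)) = 1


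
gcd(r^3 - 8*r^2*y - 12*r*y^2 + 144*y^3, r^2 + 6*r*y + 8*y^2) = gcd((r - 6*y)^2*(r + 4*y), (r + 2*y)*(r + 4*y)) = r + 4*y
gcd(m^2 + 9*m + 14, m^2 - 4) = m + 2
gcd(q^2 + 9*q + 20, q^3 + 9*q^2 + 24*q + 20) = q + 5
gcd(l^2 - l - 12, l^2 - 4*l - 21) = l + 3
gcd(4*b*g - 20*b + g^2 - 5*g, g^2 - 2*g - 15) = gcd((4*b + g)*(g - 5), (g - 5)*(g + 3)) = g - 5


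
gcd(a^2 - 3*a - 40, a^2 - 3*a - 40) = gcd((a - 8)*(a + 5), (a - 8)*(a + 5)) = a^2 - 3*a - 40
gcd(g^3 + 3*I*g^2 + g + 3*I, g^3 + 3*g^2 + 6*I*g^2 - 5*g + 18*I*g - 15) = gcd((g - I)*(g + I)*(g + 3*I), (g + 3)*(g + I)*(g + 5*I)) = g + I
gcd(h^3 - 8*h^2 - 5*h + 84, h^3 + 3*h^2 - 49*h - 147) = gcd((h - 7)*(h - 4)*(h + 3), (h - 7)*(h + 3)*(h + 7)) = h^2 - 4*h - 21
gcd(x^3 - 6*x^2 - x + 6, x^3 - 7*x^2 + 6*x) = x^2 - 7*x + 6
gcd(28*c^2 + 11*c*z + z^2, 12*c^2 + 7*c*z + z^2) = 4*c + z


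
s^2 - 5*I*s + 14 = (s - 7*I)*(s + 2*I)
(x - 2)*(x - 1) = x^2 - 3*x + 2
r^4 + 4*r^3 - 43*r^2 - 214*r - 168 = (r - 7)*(r + 1)*(r + 4)*(r + 6)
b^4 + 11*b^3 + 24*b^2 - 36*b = b*(b - 1)*(b + 6)^2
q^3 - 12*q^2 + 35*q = q*(q - 7)*(q - 5)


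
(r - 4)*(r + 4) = r^2 - 16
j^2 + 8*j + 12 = (j + 2)*(j + 6)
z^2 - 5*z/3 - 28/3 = (z - 4)*(z + 7/3)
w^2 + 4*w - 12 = (w - 2)*(w + 6)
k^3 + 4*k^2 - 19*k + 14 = (k - 2)*(k - 1)*(k + 7)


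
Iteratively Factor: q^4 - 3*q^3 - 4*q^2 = (q + 1)*(q^3 - 4*q^2) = (q - 4)*(q + 1)*(q^2) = q*(q - 4)*(q + 1)*(q)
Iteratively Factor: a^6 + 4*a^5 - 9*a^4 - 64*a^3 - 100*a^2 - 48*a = (a + 3)*(a^5 + a^4 - 12*a^3 - 28*a^2 - 16*a) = a*(a + 3)*(a^4 + a^3 - 12*a^2 - 28*a - 16) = a*(a + 1)*(a + 3)*(a^3 - 12*a - 16) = a*(a - 4)*(a + 1)*(a + 3)*(a^2 + 4*a + 4) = a*(a - 4)*(a + 1)*(a + 2)*(a + 3)*(a + 2)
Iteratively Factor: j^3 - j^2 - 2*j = (j + 1)*(j^2 - 2*j) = j*(j + 1)*(j - 2)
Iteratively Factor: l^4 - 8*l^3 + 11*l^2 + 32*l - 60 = (l - 2)*(l^3 - 6*l^2 - l + 30) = (l - 5)*(l - 2)*(l^2 - l - 6) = (l - 5)*(l - 2)*(l + 2)*(l - 3)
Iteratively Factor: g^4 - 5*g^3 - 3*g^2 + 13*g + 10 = (g - 5)*(g^3 - 3*g - 2) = (g - 5)*(g - 2)*(g^2 + 2*g + 1) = (g - 5)*(g - 2)*(g + 1)*(g + 1)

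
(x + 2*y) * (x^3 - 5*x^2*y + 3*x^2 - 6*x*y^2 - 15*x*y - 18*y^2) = x^4 - 3*x^3*y + 3*x^3 - 16*x^2*y^2 - 9*x^2*y - 12*x*y^3 - 48*x*y^2 - 36*y^3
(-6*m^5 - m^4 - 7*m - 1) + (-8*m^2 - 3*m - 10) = -6*m^5 - m^4 - 8*m^2 - 10*m - 11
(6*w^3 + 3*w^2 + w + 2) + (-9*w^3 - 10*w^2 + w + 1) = -3*w^3 - 7*w^2 + 2*w + 3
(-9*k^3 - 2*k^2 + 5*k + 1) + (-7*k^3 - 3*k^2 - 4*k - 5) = -16*k^3 - 5*k^2 + k - 4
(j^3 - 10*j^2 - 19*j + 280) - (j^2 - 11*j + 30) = j^3 - 11*j^2 - 8*j + 250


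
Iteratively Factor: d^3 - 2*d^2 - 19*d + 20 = (d - 5)*(d^2 + 3*d - 4) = (d - 5)*(d + 4)*(d - 1)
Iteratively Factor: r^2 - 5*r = (r - 5)*(r)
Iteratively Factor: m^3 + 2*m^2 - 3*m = (m)*(m^2 + 2*m - 3) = m*(m - 1)*(m + 3)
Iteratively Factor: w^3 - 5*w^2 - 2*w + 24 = (w - 4)*(w^2 - w - 6) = (w - 4)*(w - 3)*(w + 2)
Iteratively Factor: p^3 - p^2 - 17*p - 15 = (p + 1)*(p^2 - 2*p - 15) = (p + 1)*(p + 3)*(p - 5)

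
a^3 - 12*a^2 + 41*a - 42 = (a - 7)*(a - 3)*(a - 2)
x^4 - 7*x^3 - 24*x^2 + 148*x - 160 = (x - 8)*(x - 2)^2*(x + 5)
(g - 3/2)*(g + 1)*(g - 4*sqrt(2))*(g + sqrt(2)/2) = g^4 - 7*sqrt(2)*g^3/2 - g^3/2 - 11*g^2/2 + 7*sqrt(2)*g^2/4 + 2*g + 21*sqrt(2)*g/4 + 6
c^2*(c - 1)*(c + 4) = c^4 + 3*c^3 - 4*c^2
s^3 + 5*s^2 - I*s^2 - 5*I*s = s*(s + 5)*(s - I)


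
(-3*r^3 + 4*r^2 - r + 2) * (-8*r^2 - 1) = 24*r^5 - 32*r^4 + 11*r^3 - 20*r^2 + r - 2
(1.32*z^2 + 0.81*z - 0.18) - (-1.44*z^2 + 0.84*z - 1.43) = 2.76*z^2 - 0.0299999999999999*z + 1.25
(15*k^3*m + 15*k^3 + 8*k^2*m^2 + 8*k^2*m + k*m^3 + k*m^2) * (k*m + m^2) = 15*k^4*m^2 + 15*k^4*m + 23*k^3*m^3 + 23*k^3*m^2 + 9*k^2*m^4 + 9*k^2*m^3 + k*m^5 + k*m^4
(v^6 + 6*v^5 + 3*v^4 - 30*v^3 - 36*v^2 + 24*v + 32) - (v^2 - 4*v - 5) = v^6 + 6*v^5 + 3*v^4 - 30*v^3 - 37*v^2 + 28*v + 37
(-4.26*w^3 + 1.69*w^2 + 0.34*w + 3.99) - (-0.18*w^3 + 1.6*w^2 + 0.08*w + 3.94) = -4.08*w^3 + 0.0899999999999999*w^2 + 0.26*w + 0.0500000000000003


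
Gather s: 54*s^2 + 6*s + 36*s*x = 54*s^2 + s*(36*x + 6)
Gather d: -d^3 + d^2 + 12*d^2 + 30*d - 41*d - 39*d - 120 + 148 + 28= -d^3 + 13*d^2 - 50*d + 56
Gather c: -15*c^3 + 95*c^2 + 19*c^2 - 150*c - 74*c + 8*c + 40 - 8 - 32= -15*c^3 + 114*c^2 - 216*c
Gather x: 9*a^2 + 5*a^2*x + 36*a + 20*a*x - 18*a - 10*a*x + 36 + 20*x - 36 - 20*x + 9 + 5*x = 9*a^2 + 18*a + x*(5*a^2 + 10*a + 5) + 9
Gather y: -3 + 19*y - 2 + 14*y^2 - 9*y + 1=14*y^2 + 10*y - 4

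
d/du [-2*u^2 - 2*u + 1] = -4*u - 2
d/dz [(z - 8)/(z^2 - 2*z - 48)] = -1/(z^2 + 12*z + 36)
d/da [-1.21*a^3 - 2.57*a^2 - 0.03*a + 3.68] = -3.63*a^2 - 5.14*a - 0.03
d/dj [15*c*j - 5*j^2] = 15*c - 10*j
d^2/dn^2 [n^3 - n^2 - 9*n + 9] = 6*n - 2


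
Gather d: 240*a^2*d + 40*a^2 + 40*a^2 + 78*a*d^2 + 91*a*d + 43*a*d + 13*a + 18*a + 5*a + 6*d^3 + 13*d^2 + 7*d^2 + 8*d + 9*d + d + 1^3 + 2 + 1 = 80*a^2 + 36*a + 6*d^3 + d^2*(78*a + 20) + d*(240*a^2 + 134*a + 18) + 4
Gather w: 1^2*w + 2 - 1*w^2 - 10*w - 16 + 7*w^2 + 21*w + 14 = 6*w^2 + 12*w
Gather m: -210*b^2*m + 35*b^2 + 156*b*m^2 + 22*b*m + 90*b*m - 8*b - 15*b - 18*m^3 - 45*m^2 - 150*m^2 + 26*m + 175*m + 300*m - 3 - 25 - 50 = 35*b^2 - 23*b - 18*m^3 + m^2*(156*b - 195) + m*(-210*b^2 + 112*b + 501) - 78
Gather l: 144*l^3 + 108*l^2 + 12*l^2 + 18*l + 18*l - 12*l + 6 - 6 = 144*l^3 + 120*l^2 + 24*l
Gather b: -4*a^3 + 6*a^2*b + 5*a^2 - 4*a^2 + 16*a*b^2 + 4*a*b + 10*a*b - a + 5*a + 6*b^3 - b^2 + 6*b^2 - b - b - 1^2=-4*a^3 + a^2 + 4*a + 6*b^3 + b^2*(16*a + 5) + b*(6*a^2 + 14*a - 2) - 1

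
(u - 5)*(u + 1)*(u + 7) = u^3 + 3*u^2 - 33*u - 35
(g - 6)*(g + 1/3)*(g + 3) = g^3 - 8*g^2/3 - 19*g - 6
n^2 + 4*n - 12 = (n - 2)*(n + 6)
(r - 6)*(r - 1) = r^2 - 7*r + 6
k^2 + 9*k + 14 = (k + 2)*(k + 7)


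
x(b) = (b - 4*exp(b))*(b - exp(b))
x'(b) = (1 - 4*exp(b))*(b - exp(b)) + (1 - exp(b))*(b - 4*exp(b)) = -5*b*exp(b) + 2*b + 8*exp(2*b) - 5*exp(b)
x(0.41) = 6.16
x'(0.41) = 8.36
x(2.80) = 859.32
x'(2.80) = 1856.56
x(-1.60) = 4.34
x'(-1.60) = -2.27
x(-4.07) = 16.91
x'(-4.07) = -7.88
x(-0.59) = 3.21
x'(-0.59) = 0.14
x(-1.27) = 3.71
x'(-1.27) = -1.53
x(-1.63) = 4.41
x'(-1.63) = -2.34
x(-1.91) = 5.15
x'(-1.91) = -2.97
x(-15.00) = 225.00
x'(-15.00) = -30.00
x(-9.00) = 81.01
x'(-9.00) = -18.00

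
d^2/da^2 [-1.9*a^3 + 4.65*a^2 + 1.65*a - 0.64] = 9.3 - 11.4*a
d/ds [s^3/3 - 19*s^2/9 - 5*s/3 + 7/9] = s^2 - 38*s/9 - 5/3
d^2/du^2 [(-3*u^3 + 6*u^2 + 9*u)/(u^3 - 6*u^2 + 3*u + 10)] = 12*(-2*u^3 + 15*u^2 - 45*u + 55)/(u^6 - 21*u^5 + 177*u^4 - 763*u^3 + 1770*u^2 - 2100*u + 1000)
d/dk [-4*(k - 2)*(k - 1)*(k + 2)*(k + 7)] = -16*k^3 - 72*k^2 + 88*k + 96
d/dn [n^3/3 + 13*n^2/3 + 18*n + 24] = n^2 + 26*n/3 + 18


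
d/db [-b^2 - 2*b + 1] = -2*b - 2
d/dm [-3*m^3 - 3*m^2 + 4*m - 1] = -9*m^2 - 6*m + 4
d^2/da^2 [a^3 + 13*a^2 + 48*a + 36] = 6*a + 26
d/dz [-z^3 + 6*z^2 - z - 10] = -3*z^2 + 12*z - 1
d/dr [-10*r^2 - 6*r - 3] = -20*r - 6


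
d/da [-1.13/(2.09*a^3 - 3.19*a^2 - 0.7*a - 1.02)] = (7.0851*a^2 - 7.2094*a - 0.791)/(-2.09*a^3 + 3.19*a^2 + 0.7*a + 1.02)^2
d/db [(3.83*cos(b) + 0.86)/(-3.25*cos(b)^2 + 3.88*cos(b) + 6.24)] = (12.4475*sin(b)^2 - 5.59*cos(b) - 33.0099)*sin(b)/(-3.25*cos(b)^2 + 3.88*cos(b) + 6.24)^2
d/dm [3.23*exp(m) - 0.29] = 3.23*exp(m)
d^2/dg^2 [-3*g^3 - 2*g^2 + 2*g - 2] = -18*g - 4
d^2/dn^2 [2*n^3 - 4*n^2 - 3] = 12*n - 8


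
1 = 1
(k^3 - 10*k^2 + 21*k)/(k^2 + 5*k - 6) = k*(k^2 - 10*k + 21)/(k^2 + 5*k - 6)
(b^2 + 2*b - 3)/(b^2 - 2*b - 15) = (b - 1)/(b - 5)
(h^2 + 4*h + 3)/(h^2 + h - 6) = (h + 1)/(h - 2)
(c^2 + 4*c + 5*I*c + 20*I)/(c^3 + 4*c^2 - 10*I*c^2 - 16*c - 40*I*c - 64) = (c + 5*I)/(c^2 - 10*I*c - 16)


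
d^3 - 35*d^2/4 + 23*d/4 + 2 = (d - 8)*(d - 1)*(d + 1/4)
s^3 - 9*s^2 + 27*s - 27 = (s - 3)^3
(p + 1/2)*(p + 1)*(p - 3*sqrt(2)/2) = p^3 - 3*sqrt(2)*p^2/2 + 3*p^2/2 - 9*sqrt(2)*p/4 + p/2 - 3*sqrt(2)/4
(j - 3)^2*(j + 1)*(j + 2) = j^4 - 3*j^3 - 7*j^2 + 15*j + 18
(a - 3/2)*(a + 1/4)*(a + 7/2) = a^3 + 9*a^2/4 - 19*a/4 - 21/16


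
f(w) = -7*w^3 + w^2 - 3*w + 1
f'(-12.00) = -3051.00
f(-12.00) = 12277.00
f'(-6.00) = -771.00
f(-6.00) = 1567.00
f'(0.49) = -7.06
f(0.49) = -1.05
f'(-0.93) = -23.02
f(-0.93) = 10.29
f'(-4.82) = -500.52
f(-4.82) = 822.55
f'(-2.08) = -98.01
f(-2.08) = 74.56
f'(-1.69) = -66.36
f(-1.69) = 42.71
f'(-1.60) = -59.96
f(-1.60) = 37.03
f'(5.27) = -575.69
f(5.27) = -1011.58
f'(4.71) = -459.45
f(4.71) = -722.36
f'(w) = -21*w^2 + 2*w - 3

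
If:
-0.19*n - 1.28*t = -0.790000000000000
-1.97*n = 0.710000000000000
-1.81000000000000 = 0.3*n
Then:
No Solution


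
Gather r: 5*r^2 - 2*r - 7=5*r^2 - 2*r - 7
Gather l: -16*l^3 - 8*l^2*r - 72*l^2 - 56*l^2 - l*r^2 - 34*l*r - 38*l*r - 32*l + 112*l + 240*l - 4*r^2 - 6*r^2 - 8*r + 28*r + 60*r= -16*l^3 + l^2*(-8*r - 128) + l*(-r^2 - 72*r + 320) - 10*r^2 + 80*r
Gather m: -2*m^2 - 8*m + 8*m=-2*m^2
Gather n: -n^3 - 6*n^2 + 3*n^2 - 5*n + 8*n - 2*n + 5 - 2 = -n^3 - 3*n^2 + n + 3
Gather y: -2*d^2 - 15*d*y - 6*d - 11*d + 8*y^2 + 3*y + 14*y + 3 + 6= -2*d^2 - 17*d + 8*y^2 + y*(17 - 15*d) + 9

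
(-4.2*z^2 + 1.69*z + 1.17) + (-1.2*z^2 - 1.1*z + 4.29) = -5.4*z^2 + 0.59*z + 5.46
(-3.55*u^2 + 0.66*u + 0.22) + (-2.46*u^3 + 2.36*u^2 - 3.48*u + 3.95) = -2.46*u^3 - 1.19*u^2 - 2.82*u + 4.17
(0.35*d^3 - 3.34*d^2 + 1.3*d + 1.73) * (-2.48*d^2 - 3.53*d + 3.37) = -0.868*d^5 + 7.0477*d^4 + 9.7457*d^3 - 20.1352*d^2 - 1.7259*d + 5.8301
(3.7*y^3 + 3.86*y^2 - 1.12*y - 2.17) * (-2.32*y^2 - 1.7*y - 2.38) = -8.584*y^5 - 15.2452*y^4 - 12.7696*y^3 - 2.2484*y^2 + 6.3546*y + 5.1646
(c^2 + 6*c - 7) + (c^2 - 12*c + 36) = 2*c^2 - 6*c + 29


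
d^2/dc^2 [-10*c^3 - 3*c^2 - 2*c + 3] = -60*c - 6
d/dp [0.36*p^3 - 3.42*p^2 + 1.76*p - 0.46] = 1.08*p^2 - 6.84*p + 1.76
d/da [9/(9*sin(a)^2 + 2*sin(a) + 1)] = -18*(9*sin(a) + 1)*cos(a)/(9*sin(a)^2 + 2*sin(a) + 1)^2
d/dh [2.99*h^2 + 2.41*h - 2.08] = 5.98*h + 2.41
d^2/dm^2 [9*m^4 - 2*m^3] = 12*m*(9*m - 1)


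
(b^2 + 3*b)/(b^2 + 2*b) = (b + 3)/(b + 2)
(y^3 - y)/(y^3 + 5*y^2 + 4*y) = (y - 1)/(y + 4)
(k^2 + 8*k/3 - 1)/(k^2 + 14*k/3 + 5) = (3*k - 1)/(3*k + 5)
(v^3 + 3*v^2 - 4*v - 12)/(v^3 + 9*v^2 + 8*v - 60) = (v^2 + 5*v + 6)/(v^2 + 11*v + 30)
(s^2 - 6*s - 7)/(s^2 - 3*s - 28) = (s + 1)/(s + 4)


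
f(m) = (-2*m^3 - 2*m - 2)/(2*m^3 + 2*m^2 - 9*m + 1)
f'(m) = (-6*m^2 - 2)/(2*m^3 + 2*m^2 - 9*m + 1) + (-6*m^2 - 4*m + 9)*(-2*m^3 - 2*m - 2)/(2*m^3 + 2*m^2 - 9*m + 1)^2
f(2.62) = -1.59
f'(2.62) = 0.91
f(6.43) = -0.98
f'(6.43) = 0.02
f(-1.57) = 0.72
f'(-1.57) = -1.33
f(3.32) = -1.23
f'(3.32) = 0.28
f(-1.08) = 0.25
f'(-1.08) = -0.70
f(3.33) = -1.23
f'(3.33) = 0.28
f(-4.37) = -1.96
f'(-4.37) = -0.64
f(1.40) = 4.69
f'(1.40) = 24.18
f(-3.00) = -7.25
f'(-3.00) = -22.91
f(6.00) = -0.99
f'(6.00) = 0.02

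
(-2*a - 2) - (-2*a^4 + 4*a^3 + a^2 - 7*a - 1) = 2*a^4 - 4*a^3 - a^2 + 5*a - 1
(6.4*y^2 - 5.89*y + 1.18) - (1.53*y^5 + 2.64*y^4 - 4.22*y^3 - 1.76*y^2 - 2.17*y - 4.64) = -1.53*y^5 - 2.64*y^4 + 4.22*y^3 + 8.16*y^2 - 3.72*y + 5.82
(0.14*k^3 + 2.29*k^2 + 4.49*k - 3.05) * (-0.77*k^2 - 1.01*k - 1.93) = -0.1078*k^5 - 1.9047*k^4 - 6.0404*k^3 - 6.6061*k^2 - 5.5852*k + 5.8865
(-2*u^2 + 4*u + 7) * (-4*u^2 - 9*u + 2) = 8*u^4 + 2*u^3 - 68*u^2 - 55*u + 14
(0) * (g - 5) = 0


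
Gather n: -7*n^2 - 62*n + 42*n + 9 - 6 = -7*n^2 - 20*n + 3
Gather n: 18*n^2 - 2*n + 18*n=18*n^2 + 16*n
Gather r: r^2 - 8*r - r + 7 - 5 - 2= r^2 - 9*r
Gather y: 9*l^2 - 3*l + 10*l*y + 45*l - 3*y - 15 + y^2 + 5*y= 9*l^2 + 42*l + y^2 + y*(10*l + 2) - 15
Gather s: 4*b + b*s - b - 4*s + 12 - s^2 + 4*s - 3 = b*s + 3*b - s^2 + 9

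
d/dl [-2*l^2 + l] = 1 - 4*l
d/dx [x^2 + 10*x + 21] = 2*x + 10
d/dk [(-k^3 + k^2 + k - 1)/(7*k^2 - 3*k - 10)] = (-7*k^2 + 20*k - 13)/(49*k^2 - 140*k + 100)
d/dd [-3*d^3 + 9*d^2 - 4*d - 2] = -9*d^2 + 18*d - 4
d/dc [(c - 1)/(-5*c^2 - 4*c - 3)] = (5*c^2 - 10*c - 7)/(25*c^4 + 40*c^3 + 46*c^2 + 24*c + 9)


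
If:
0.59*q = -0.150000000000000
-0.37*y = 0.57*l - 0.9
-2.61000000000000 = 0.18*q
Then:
No Solution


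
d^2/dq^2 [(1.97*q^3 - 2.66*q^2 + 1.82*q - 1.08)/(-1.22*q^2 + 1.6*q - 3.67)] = (1.06581410364015e-14*q^5 - 1.4210854715202e-14*q^4 + 12.52142*q^3 + 7.59256799999999*q^2 - 122.95815*q + 46.138884)/(1.815848*q^6 - 7.14432*q^5 + 25.756884*q^4 - 47.07904*q^3 + 77.481774*q^2 - 64.65072*q + 49.430863)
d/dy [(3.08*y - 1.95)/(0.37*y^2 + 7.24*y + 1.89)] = (-1.1396*y^2 + 1.443*y + 19.9392)/(0.1369*y^4 + 5.3576*y^3 + 53.8162*y^2 + 27.3672*y + 3.5721)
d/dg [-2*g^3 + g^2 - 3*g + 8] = -6*g^2 + 2*g - 3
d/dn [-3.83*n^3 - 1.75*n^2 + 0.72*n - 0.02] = -11.49*n^2 - 3.5*n + 0.72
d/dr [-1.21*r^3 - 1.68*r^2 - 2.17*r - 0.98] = -3.63*r^2 - 3.36*r - 2.17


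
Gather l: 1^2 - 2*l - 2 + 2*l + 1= 0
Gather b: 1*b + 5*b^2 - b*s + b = 5*b^2 + b*(2 - s)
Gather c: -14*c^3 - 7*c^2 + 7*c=-14*c^3 - 7*c^2 + 7*c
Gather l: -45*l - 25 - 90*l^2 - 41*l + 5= -90*l^2 - 86*l - 20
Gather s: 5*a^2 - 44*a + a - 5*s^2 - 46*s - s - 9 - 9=5*a^2 - 43*a - 5*s^2 - 47*s - 18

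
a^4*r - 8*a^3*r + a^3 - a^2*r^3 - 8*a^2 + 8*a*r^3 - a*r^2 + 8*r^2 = (a - 8)*(a - r)*(a + r)*(a*r + 1)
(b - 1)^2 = b^2 - 2*b + 1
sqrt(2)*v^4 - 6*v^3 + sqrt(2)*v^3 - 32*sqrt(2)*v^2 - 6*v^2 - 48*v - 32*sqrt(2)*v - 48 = (v - 6*sqrt(2))*(v + sqrt(2))*(v + 2*sqrt(2))*(sqrt(2)*v + sqrt(2))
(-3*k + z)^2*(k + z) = 9*k^3 + 3*k^2*z - 5*k*z^2 + z^3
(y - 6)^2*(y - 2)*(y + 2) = y^4 - 12*y^3 + 32*y^2 + 48*y - 144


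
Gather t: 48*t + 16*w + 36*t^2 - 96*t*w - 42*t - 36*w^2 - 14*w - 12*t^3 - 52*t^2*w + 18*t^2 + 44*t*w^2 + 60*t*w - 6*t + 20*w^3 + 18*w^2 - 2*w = -12*t^3 + t^2*(54 - 52*w) + t*(44*w^2 - 36*w) + 20*w^3 - 18*w^2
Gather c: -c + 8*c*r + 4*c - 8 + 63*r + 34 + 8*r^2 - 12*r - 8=c*(8*r + 3) + 8*r^2 + 51*r + 18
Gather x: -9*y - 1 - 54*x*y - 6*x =x*(-54*y - 6) - 9*y - 1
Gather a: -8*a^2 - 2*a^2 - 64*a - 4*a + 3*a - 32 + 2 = -10*a^2 - 65*a - 30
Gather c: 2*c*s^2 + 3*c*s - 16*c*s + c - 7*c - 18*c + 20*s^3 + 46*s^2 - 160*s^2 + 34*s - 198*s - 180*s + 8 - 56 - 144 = c*(2*s^2 - 13*s - 24) + 20*s^3 - 114*s^2 - 344*s - 192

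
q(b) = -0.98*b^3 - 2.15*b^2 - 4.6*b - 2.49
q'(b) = -2.94*b^2 - 4.3*b - 4.6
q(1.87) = -25.02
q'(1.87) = -22.92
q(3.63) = -94.39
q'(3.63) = -58.95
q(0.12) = -3.07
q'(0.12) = -5.16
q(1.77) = -22.80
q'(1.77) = -21.42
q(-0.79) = 0.29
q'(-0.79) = -3.04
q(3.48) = -85.84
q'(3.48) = -55.17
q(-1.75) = 4.23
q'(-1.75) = -6.08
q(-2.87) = 16.17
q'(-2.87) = -16.48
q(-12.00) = 1436.55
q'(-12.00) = -376.36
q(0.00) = -2.49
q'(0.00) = -4.60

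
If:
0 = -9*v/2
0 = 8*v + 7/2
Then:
No Solution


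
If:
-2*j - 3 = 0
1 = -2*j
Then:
No Solution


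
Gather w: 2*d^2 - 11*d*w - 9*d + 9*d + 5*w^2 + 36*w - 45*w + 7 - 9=2*d^2 + 5*w^2 + w*(-11*d - 9) - 2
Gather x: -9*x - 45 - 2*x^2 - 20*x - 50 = -2*x^2 - 29*x - 95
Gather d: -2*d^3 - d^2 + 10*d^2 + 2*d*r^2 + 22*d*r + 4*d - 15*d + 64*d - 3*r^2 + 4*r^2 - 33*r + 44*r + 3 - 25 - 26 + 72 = -2*d^3 + 9*d^2 + d*(2*r^2 + 22*r + 53) + r^2 + 11*r + 24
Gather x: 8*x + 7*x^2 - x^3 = -x^3 + 7*x^2 + 8*x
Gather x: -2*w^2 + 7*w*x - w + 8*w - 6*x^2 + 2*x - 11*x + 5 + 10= -2*w^2 + 7*w - 6*x^2 + x*(7*w - 9) + 15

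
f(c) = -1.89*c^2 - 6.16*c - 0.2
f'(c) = -3.78*c - 6.16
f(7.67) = -158.63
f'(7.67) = -35.15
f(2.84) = -32.94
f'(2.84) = -16.90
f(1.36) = -12.07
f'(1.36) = -11.30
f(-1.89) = 4.69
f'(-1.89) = 0.98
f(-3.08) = 0.84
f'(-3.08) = 5.48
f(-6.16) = -33.97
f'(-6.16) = 17.12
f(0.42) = -3.12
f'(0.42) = -7.75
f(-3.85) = -4.50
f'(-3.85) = 8.39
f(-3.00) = 1.27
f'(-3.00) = 5.18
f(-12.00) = -198.44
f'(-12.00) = 39.20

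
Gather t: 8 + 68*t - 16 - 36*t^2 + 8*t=-36*t^2 + 76*t - 8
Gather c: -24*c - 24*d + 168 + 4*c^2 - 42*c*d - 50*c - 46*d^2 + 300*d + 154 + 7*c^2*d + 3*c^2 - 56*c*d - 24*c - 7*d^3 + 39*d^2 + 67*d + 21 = c^2*(7*d + 7) + c*(-98*d - 98) - 7*d^3 - 7*d^2 + 343*d + 343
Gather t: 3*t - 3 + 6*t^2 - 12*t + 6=6*t^2 - 9*t + 3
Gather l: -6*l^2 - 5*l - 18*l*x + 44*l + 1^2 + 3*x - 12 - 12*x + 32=-6*l^2 + l*(39 - 18*x) - 9*x + 21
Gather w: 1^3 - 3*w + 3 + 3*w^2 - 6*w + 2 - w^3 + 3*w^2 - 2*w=-w^3 + 6*w^2 - 11*w + 6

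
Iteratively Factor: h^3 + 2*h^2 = (h)*(h^2 + 2*h) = h*(h + 2)*(h)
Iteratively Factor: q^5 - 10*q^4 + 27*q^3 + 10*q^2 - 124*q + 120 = (q - 3)*(q^4 - 7*q^3 + 6*q^2 + 28*q - 40) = (q - 3)*(q - 2)*(q^3 - 5*q^2 - 4*q + 20) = (q - 5)*(q - 3)*(q - 2)*(q^2 - 4) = (q - 5)*(q - 3)*(q - 2)^2*(q + 2)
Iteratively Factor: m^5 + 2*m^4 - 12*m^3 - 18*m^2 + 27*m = (m + 3)*(m^4 - m^3 - 9*m^2 + 9*m) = m*(m + 3)*(m^3 - m^2 - 9*m + 9) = m*(m - 1)*(m + 3)*(m^2 - 9) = m*(m - 1)*(m + 3)^2*(m - 3)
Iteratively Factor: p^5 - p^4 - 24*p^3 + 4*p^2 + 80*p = (p - 5)*(p^4 + 4*p^3 - 4*p^2 - 16*p) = (p - 5)*(p - 2)*(p^3 + 6*p^2 + 8*p) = p*(p - 5)*(p - 2)*(p^2 + 6*p + 8) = p*(p - 5)*(p - 2)*(p + 4)*(p + 2)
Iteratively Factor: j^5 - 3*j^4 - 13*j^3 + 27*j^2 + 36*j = (j - 3)*(j^4 - 13*j^2 - 12*j) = (j - 3)*(j + 3)*(j^3 - 3*j^2 - 4*j) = (j - 4)*(j - 3)*(j + 3)*(j^2 + j) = (j - 4)*(j - 3)*(j + 1)*(j + 3)*(j)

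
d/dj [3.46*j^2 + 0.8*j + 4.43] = 6.92*j + 0.8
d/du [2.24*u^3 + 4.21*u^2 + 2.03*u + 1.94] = 6.72*u^2 + 8.42*u + 2.03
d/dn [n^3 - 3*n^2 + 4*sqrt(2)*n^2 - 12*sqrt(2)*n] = 3*n^2 - 6*n + 8*sqrt(2)*n - 12*sqrt(2)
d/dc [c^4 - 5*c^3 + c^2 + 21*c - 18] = 4*c^3 - 15*c^2 + 2*c + 21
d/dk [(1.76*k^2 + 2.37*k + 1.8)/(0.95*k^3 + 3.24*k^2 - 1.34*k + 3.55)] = (-1.672*k^4 - 4.503*k^3 - 15.1672*k^2 + 0.831999999999997*k + 10.8255)/(0.9025*k^6 + 6.156*k^5 + 7.9516*k^4 - 1.9382*k^3 + 24.7996*k^2 - 9.514*k + 12.6025)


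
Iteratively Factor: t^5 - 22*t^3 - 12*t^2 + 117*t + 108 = (t + 3)*(t^4 - 3*t^3 - 13*t^2 + 27*t + 36) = (t - 3)*(t + 3)*(t^3 - 13*t - 12) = (t - 3)*(t + 3)^2*(t^2 - 3*t - 4) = (t - 3)*(t + 1)*(t + 3)^2*(t - 4)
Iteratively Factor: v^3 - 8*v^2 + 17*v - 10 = (v - 1)*(v^2 - 7*v + 10) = (v - 5)*(v - 1)*(v - 2)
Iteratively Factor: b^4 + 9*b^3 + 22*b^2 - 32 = (b + 4)*(b^3 + 5*b^2 + 2*b - 8) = (b + 2)*(b + 4)*(b^2 + 3*b - 4) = (b + 2)*(b + 4)^2*(b - 1)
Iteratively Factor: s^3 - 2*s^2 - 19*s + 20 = (s - 1)*(s^2 - s - 20) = (s - 1)*(s + 4)*(s - 5)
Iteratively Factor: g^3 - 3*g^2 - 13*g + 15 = (g + 3)*(g^2 - 6*g + 5) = (g - 5)*(g + 3)*(g - 1)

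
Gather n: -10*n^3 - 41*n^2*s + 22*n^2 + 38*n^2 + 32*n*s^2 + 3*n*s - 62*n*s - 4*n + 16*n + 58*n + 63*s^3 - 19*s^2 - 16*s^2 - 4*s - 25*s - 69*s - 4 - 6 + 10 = -10*n^3 + n^2*(60 - 41*s) + n*(32*s^2 - 59*s + 70) + 63*s^3 - 35*s^2 - 98*s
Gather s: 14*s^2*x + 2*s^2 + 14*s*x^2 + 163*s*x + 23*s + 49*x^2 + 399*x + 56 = s^2*(14*x + 2) + s*(14*x^2 + 163*x + 23) + 49*x^2 + 399*x + 56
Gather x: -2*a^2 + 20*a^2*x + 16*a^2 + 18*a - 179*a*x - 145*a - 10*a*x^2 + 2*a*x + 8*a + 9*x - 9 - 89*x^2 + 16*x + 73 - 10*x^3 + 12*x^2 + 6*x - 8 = 14*a^2 - 119*a - 10*x^3 + x^2*(-10*a - 77) + x*(20*a^2 - 177*a + 31) + 56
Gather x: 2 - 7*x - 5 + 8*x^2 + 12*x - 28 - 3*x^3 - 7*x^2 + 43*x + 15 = -3*x^3 + x^2 + 48*x - 16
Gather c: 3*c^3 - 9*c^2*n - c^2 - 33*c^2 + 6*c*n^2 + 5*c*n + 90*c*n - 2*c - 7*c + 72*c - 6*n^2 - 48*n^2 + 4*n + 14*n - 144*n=3*c^3 + c^2*(-9*n - 34) + c*(6*n^2 + 95*n + 63) - 54*n^2 - 126*n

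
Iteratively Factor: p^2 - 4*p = (p)*(p - 4)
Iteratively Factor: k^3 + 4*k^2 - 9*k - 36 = (k - 3)*(k^2 + 7*k + 12) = (k - 3)*(k + 3)*(k + 4)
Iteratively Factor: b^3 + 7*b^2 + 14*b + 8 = (b + 2)*(b^2 + 5*b + 4) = (b + 2)*(b + 4)*(b + 1)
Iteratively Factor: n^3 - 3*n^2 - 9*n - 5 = (n + 1)*(n^2 - 4*n - 5) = (n + 1)^2*(n - 5)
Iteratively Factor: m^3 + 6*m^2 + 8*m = (m + 4)*(m^2 + 2*m) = (m + 2)*(m + 4)*(m)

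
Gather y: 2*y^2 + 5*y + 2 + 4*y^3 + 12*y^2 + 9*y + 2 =4*y^3 + 14*y^2 + 14*y + 4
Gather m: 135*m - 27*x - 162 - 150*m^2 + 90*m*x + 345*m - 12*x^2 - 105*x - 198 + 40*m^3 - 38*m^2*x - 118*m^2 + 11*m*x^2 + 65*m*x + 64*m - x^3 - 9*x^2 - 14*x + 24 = 40*m^3 + m^2*(-38*x - 268) + m*(11*x^2 + 155*x + 544) - x^3 - 21*x^2 - 146*x - 336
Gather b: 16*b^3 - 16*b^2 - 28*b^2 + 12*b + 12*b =16*b^3 - 44*b^2 + 24*b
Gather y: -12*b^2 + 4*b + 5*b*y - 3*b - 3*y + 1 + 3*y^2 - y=-12*b^2 + b + 3*y^2 + y*(5*b - 4) + 1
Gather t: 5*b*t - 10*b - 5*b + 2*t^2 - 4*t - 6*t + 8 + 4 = -15*b + 2*t^2 + t*(5*b - 10) + 12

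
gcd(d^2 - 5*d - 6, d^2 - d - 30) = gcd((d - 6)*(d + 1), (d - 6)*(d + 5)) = d - 6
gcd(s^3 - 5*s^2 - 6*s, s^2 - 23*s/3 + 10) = s - 6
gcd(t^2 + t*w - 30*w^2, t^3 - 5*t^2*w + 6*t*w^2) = 1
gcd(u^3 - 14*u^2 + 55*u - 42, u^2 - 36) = u - 6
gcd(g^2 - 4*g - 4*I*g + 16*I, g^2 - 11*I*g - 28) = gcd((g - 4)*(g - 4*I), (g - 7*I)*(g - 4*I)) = g - 4*I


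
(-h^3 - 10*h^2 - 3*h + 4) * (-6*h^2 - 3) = 6*h^5 + 60*h^4 + 21*h^3 + 6*h^2 + 9*h - 12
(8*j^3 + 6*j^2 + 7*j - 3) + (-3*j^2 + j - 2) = 8*j^3 + 3*j^2 + 8*j - 5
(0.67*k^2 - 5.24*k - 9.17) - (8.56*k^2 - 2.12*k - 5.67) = -7.89*k^2 - 3.12*k - 3.5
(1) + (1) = 2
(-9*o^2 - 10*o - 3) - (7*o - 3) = -9*o^2 - 17*o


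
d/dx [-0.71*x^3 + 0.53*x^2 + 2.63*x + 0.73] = -2.13*x^2 + 1.06*x + 2.63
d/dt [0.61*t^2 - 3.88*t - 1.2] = 1.22*t - 3.88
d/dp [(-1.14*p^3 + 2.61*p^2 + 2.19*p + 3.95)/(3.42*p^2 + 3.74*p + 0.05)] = (-3.8988*p^4 - 8.5272*p^3 + 2.1006*p^2 - 26.757*p - 14.6635)/(11.6964*p^4 + 25.5816*p^3 + 14.3296*p^2 + 0.374*p + 0.0025)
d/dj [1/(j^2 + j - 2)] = (-2*j - 1)/(j^2 + j - 2)^2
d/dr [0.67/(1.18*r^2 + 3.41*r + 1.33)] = (-1.5812*r - 2.2847)/(1.18*r^2 + 3.41*r + 1.33)^2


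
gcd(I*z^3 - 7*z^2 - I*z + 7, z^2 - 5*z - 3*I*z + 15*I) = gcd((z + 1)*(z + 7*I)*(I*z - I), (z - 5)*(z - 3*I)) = 1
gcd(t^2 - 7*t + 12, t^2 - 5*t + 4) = t - 4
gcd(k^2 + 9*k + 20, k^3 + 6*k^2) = 1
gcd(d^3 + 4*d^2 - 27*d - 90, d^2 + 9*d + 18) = d^2 + 9*d + 18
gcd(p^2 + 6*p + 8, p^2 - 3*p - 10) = p + 2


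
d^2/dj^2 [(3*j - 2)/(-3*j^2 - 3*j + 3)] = 2*(-3*j^3 + 6*j^2 - 3*j + 1)/(3*(j^6 + 3*j^5 - 5*j^3 + 3*j - 1))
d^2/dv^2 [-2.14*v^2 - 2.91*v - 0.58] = -4.28000000000000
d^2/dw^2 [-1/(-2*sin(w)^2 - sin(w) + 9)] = (-16*sin(w)^4 - 6*sin(w)^3 - 49*sin(w)^2 + 3*sin(w) + 38)/(sin(w) - cos(2*w) - 8)^3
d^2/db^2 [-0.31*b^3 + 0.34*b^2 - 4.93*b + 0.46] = 0.68 - 1.86*b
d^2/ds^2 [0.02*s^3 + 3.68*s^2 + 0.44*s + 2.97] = 0.12*s + 7.36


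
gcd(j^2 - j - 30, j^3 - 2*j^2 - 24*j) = j - 6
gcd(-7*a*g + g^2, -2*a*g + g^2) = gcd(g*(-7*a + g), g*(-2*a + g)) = g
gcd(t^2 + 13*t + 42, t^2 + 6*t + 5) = 1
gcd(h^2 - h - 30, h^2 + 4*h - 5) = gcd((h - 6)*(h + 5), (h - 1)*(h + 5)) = h + 5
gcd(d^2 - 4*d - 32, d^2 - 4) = 1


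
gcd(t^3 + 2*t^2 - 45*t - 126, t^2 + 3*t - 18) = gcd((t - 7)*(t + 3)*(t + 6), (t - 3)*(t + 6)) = t + 6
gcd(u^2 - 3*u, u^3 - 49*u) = u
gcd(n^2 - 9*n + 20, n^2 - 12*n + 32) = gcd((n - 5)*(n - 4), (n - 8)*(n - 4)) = n - 4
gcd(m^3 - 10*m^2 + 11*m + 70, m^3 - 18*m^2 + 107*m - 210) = m^2 - 12*m + 35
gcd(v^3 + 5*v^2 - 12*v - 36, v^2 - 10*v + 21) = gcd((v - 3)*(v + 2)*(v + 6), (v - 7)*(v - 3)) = v - 3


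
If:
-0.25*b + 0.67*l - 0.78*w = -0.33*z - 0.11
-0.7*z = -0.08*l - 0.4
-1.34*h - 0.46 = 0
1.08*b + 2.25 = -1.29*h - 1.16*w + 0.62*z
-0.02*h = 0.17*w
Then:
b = -1.45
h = -0.34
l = -0.89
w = 0.04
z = 0.47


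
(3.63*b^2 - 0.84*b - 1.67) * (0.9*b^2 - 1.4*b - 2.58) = 3.267*b^4 - 5.838*b^3 - 9.6924*b^2 + 4.5052*b + 4.3086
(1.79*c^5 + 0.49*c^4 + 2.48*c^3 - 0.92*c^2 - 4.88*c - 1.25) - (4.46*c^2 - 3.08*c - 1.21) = 1.79*c^5 + 0.49*c^4 + 2.48*c^3 - 5.38*c^2 - 1.8*c - 0.04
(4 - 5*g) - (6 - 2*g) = -3*g - 2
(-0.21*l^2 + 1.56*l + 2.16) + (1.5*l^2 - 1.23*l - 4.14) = 1.29*l^2 + 0.33*l - 1.98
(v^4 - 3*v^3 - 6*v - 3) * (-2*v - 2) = -2*v^5 + 4*v^4 + 6*v^3 + 12*v^2 + 18*v + 6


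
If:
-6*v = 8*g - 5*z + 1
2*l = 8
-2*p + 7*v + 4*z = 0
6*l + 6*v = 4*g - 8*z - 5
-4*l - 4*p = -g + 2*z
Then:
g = 99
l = 4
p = -1241/52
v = -1503/26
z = 1160/13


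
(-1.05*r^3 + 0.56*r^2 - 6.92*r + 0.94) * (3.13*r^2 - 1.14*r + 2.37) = -3.2865*r^5 + 2.9498*r^4 - 24.7865*r^3 + 12.1582*r^2 - 17.472*r + 2.2278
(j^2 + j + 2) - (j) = j^2 + 2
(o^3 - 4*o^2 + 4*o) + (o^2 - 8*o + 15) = o^3 - 3*o^2 - 4*o + 15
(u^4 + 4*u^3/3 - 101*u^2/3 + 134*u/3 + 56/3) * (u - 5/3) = u^5 - u^4/3 - 323*u^3/9 + 907*u^2/9 - 502*u/9 - 280/9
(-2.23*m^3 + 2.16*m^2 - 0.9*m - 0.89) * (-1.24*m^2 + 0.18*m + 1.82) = 2.7652*m^5 - 3.0798*m^4 - 2.5538*m^3 + 4.8728*m^2 - 1.7982*m - 1.6198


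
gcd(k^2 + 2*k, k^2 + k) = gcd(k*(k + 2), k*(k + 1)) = k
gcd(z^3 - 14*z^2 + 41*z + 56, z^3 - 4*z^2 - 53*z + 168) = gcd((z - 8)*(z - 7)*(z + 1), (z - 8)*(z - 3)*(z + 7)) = z - 8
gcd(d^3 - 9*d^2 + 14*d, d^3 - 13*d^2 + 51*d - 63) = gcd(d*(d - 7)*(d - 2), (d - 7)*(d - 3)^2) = d - 7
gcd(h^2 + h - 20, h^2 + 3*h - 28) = h - 4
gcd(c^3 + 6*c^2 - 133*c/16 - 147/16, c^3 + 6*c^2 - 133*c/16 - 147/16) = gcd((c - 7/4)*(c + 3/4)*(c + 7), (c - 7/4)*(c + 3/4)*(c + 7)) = c^3 + 6*c^2 - 133*c/16 - 147/16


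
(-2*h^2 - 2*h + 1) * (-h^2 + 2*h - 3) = 2*h^4 - 2*h^3 + h^2 + 8*h - 3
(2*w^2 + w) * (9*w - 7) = 18*w^3 - 5*w^2 - 7*w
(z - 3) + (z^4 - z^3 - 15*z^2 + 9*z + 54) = z^4 - z^3 - 15*z^2 + 10*z + 51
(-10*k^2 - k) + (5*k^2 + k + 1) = 1 - 5*k^2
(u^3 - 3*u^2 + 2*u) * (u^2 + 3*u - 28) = u^5 - 35*u^3 + 90*u^2 - 56*u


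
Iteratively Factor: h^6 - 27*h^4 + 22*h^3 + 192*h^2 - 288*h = (h - 2)*(h^5 + 2*h^4 - 23*h^3 - 24*h^2 + 144*h) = (h - 3)*(h - 2)*(h^4 + 5*h^3 - 8*h^2 - 48*h) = (h - 3)*(h - 2)*(h + 4)*(h^3 + h^2 - 12*h) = h*(h - 3)*(h - 2)*(h + 4)*(h^2 + h - 12) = h*(h - 3)^2*(h - 2)*(h + 4)*(h + 4)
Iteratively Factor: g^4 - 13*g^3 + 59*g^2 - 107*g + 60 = (g - 3)*(g^3 - 10*g^2 + 29*g - 20) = (g - 5)*(g - 3)*(g^2 - 5*g + 4) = (g - 5)*(g - 3)*(g - 1)*(g - 4)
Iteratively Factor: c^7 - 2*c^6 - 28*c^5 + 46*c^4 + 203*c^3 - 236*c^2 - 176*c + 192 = (c - 1)*(c^6 - c^5 - 29*c^4 + 17*c^3 + 220*c^2 - 16*c - 192) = (c - 1)*(c + 3)*(c^5 - 4*c^4 - 17*c^3 + 68*c^2 + 16*c - 64) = (c - 4)*(c - 1)*(c + 3)*(c^4 - 17*c^2 + 16) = (c - 4)^2*(c - 1)*(c + 3)*(c^3 + 4*c^2 - c - 4) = (c - 4)^2*(c - 1)*(c + 1)*(c + 3)*(c^2 + 3*c - 4) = (c - 4)^2*(c - 1)^2*(c + 1)*(c + 3)*(c + 4)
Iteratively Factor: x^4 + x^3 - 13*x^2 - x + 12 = (x - 1)*(x^3 + 2*x^2 - 11*x - 12) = (x - 1)*(x + 4)*(x^2 - 2*x - 3) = (x - 3)*(x - 1)*(x + 4)*(x + 1)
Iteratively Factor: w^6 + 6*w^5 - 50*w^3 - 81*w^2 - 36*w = (w)*(w^5 + 6*w^4 - 50*w^2 - 81*w - 36) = w*(w + 4)*(w^4 + 2*w^3 - 8*w^2 - 18*w - 9) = w*(w + 1)*(w + 4)*(w^3 + w^2 - 9*w - 9) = w*(w + 1)^2*(w + 4)*(w^2 - 9) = w*(w + 1)^2*(w + 3)*(w + 4)*(w - 3)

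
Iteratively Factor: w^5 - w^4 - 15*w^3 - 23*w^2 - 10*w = (w + 2)*(w^4 - 3*w^3 - 9*w^2 - 5*w) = (w + 1)*(w + 2)*(w^3 - 4*w^2 - 5*w) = (w + 1)^2*(w + 2)*(w^2 - 5*w) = w*(w + 1)^2*(w + 2)*(w - 5)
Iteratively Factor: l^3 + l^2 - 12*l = (l + 4)*(l^2 - 3*l) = (l - 3)*(l + 4)*(l)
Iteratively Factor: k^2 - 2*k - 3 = (k + 1)*(k - 3)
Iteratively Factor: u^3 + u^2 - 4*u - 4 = (u - 2)*(u^2 + 3*u + 2) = (u - 2)*(u + 1)*(u + 2)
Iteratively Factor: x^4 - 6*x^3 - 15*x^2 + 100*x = (x - 5)*(x^3 - x^2 - 20*x) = (x - 5)*(x + 4)*(x^2 - 5*x) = x*(x - 5)*(x + 4)*(x - 5)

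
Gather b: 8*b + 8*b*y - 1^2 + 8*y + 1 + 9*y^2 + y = b*(8*y + 8) + 9*y^2 + 9*y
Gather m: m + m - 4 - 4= 2*m - 8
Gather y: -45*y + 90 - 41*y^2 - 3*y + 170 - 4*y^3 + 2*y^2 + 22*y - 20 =-4*y^3 - 39*y^2 - 26*y + 240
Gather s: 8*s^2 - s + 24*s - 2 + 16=8*s^2 + 23*s + 14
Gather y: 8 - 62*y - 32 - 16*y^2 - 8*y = -16*y^2 - 70*y - 24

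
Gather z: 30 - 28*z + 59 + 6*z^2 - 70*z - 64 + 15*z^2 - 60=21*z^2 - 98*z - 35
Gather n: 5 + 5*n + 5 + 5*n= 10*n + 10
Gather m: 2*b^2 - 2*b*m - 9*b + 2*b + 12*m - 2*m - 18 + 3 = 2*b^2 - 7*b + m*(10 - 2*b) - 15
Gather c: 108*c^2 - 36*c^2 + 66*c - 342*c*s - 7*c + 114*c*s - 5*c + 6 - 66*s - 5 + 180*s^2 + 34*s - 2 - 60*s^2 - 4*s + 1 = 72*c^2 + c*(54 - 228*s) + 120*s^2 - 36*s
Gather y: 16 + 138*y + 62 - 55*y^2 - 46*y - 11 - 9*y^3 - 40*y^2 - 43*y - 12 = -9*y^3 - 95*y^2 + 49*y + 55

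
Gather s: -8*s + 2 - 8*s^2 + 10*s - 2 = -8*s^2 + 2*s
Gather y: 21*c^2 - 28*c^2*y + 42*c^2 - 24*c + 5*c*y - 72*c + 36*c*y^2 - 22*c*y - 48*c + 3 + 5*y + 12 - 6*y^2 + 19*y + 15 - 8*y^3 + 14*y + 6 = 63*c^2 - 144*c - 8*y^3 + y^2*(36*c - 6) + y*(-28*c^2 - 17*c + 38) + 36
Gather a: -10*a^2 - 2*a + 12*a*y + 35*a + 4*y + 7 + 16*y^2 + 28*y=-10*a^2 + a*(12*y + 33) + 16*y^2 + 32*y + 7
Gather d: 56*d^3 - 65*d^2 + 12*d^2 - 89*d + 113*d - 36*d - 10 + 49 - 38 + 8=56*d^3 - 53*d^2 - 12*d + 9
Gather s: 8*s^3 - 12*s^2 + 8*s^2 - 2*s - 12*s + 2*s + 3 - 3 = 8*s^3 - 4*s^2 - 12*s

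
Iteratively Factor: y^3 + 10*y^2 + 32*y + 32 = (y + 4)*(y^2 + 6*y + 8) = (y + 4)^2*(y + 2)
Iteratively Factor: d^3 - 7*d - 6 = (d + 2)*(d^2 - 2*d - 3) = (d + 1)*(d + 2)*(d - 3)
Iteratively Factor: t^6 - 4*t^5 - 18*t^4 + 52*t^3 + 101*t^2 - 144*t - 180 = (t + 2)*(t^5 - 6*t^4 - 6*t^3 + 64*t^2 - 27*t - 90) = (t + 2)*(t + 3)*(t^4 - 9*t^3 + 21*t^2 + t - 30) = (t - 3)*(t + 2)*(t + 3)*(t^3 - 6*t^2 + 3*t + 10) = (t - 3)*(t + 1)*(t + 2)*(t + 3)*(t^2 - 7*t + 10) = (t - 3)*(t - 2)*(t + 1)*(t + 2)*(t + 3)*(t - 5)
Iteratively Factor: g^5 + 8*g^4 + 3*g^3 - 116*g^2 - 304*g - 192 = (g + 3)*(g^4 + 5*g^3 - 12*g^2 - 80*g - 64) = (g + 3)*(g + 4)*(g^3 + g^2 - 16*g - 16) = (g + 1)*(g + 3)*(g + 4)*(g^2 - 16) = (g - 4)*(g + 1)*(g + 3)*(g + 4)*(g + 4)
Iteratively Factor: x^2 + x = (x)*(x + 1)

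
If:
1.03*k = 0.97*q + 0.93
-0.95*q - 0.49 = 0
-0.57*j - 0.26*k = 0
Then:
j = -0.19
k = 0.42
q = -0.52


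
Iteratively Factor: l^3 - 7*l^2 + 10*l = (l - 5)*(l^2 - 2*l) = (l - 5)*(l - 2)*(l)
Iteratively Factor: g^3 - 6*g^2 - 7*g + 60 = (g + 3)*(g^2 - 9*g + 20) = (g - 5)*(g + 3)*(g - 4)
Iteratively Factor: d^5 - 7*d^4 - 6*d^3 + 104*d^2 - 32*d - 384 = (d - 4)*(d^4 - 3*d^3 - 18*d^2 + 32*d + 96) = (d - 4)*(d + 2)*(d^3 - 5*d^2 - 8*d + 48) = (d - 4)^2*(d + 2)*(d^2 - d - 12) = (d - 4)^2*(d + 2)*(d + 3)*(d - 4)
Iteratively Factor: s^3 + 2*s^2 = (s + 2)*(s^2) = s*(s + 2)*(s)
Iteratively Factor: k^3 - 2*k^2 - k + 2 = (k + 1)*(k^2 - 3*k + 2) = (k - 2)*(k + 1)*(k - 1)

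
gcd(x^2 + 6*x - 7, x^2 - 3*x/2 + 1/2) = x - 1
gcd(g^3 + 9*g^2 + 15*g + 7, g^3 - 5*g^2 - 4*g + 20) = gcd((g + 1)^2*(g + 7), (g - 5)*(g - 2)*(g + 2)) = 1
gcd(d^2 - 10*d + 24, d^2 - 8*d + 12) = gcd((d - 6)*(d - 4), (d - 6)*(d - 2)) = d - 6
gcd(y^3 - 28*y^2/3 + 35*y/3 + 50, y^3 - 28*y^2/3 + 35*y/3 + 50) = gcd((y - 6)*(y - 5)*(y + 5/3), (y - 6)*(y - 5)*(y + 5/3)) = y^3 - 28*y^2/3 + 35*y/3 + 50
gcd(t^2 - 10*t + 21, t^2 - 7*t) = t - 7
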